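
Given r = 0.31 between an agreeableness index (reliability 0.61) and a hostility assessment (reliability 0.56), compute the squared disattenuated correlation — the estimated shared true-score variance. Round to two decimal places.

Disattenuated r = 0.31 / √(0.61 × 0.56) = 0.31 / 0.5845 = 0.5304.
Shared true-score variance = 0.5304² = 0.2813 ≈ 0.28.

0.28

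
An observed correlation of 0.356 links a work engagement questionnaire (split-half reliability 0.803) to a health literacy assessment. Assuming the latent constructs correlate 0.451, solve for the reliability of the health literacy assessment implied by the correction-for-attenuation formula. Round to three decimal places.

0.776

r_true = r_obs / √(r_xx · r_yy) ⇒ 0.451 = 0.356 / √(0.803 · r_yy).
√(0.803 · r_yy) = 0.356 / 0.451 = 0.7894; 0.803 · r_yy = 0.6232; r_yy = 0.6232 / 0.803 ≈ 0.776.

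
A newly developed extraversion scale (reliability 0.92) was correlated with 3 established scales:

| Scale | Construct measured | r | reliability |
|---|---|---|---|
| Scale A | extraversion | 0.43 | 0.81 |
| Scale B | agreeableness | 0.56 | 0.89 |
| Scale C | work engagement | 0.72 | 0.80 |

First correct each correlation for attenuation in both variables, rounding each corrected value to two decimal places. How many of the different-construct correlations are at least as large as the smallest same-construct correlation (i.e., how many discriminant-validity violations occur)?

2

Disattenuated r (r / √(r_scale · r_new)):
  Scale A (conv): 0.43 / √(0.81·0.92) = 0.50
  Scale B (disc): 0.56 / √(0.89·0.92) = 0.62
  Scale C (disc): 0.72 / √(0.80·0.92) = 0.84
Smallest convergent = 0.50. Discriminant values: 0.62, 0.84; count ≥ 0.50 → 2.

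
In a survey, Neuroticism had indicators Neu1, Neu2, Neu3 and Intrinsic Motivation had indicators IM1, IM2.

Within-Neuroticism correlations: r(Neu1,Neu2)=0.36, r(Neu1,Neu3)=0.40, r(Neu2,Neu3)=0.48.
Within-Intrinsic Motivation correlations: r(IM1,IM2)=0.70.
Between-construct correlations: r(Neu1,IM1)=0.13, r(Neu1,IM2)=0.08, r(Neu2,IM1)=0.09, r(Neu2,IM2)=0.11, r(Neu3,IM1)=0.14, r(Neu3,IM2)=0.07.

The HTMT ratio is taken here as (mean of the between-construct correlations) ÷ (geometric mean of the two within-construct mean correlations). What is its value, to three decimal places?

0.192

Between-construct mean = 0.62/6 = 0.1033.
Mean within-Neu = 1.24/3 = 0.4133; mean within-IM = 0.70/1 = 0.7000.
Geometric mean = √(0.4133 × 0.7000) = 0.5379.
HTMT = 0.1033 / 0.5379 = 0.192.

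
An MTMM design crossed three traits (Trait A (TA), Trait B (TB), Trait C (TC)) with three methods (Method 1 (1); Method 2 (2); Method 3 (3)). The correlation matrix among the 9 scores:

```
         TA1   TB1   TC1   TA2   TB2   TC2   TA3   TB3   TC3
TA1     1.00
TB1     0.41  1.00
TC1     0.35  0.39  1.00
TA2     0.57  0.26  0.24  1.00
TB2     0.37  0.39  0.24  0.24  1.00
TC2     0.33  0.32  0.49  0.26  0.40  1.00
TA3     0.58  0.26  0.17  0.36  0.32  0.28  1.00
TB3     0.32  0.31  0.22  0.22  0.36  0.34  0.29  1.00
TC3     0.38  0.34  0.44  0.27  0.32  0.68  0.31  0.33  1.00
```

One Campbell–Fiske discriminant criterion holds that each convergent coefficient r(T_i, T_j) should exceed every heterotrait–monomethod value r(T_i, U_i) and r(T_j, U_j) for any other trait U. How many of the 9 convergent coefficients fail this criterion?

Each convergent coefficient versus the relevant comparison correlations:
TA (methods 1·2): 0.57 vs {0.41, 0.24, 0.35, 0.26} → pass.
TA (methods 1·3): 0.58 vs {0.41, 0.29, 0.35, 0.31} → pass.
TA (methods 2·3): 0.36 vs {0.24, 0.29, 0.26, 0.31} → pass.
TB (methods 1·2): 0.39 vs {0.41, 0.24, 0.39, 0.40} → fail.
TB (methods 1·3): 0.31 vs {0.41, 0.29, 0.39, 0.33} → fail.
TB (methods 2·3): 0.36 vs {0.24, 0.29, 0.40, 0.33} → fail.
TC (methods 1·2): 0.49 vs {0.35, 0.26, 0.39, 0.40} → pass.
TC (methods 1·3): 0.44 vs {0.35, 0.31, 0.39, 0.33} → pass.
TC (methods 2·3): 0.68 vs {0.26, 0.31, 0.40, 0.33} → pass.
3 of 9 fail.

3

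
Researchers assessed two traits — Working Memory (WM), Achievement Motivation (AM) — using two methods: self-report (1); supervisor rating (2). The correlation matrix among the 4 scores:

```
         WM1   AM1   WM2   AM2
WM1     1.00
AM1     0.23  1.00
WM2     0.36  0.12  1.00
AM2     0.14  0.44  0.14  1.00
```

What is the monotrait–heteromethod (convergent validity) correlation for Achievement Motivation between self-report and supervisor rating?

Same trait (AM), different methods: r(AM1, AM2) = 0.44.

0.44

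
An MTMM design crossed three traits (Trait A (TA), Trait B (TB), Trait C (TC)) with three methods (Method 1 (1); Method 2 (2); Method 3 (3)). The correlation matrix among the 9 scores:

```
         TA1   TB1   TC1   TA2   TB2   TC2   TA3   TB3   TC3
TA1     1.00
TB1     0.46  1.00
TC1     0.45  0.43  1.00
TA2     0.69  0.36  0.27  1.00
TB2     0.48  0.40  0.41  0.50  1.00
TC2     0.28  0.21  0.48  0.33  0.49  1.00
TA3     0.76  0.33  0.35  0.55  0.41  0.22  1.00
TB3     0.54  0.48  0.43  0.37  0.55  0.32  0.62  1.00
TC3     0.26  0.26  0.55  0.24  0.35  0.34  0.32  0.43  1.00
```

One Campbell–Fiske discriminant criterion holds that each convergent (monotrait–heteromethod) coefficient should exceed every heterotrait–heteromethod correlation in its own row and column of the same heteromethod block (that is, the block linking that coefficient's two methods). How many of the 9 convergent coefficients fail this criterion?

3

Checking each validity diagonal entry against its comparison values:
TA (methods 1·2): 0.69 vs {0.48, 0.36, 0.28, 0.27} → pass.
TA (methods 1·3): 0.76 vs {0.54, 0.33, 0.26, 0.35} → pass.
TA (methods 2·3): 0.55 vs {0.37, 0.41, 0.24, 0.22} → pass.
TB (methods 1·2): 0.40 vs {0.36, 0.48, 0.21, 0.41} → fail.
TB (methods 1·3): 0.48 vs {0.33, 0.54, 0.26, 0.43} → fail.
TB (methods 2·3): 0.55 vs {0.41, 0.37, 0.35, 0.32} → pass.
TC (methods 1·2): 0.48 vs {0.27, 0.28, 0.41, 0.21} → pass.
TC (methods 1·3): 0.55 vs {0.35, 0.26, 0.43, 0.26} → pass.
TC (methods 2·3): 0.34 vs {0.22, 0.24, 0.32, 0.35} → fail.
3 of 9 fail.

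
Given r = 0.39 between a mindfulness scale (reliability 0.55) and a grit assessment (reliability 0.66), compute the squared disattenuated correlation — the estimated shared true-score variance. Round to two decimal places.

Disattenuated r = 0.39 / √(0.55 × 0.66) = 0.39 / 0.6025 = 0.6473.
Shared true-score variance = 0.6473² = 0.4190 ≈ 0.42.

0.42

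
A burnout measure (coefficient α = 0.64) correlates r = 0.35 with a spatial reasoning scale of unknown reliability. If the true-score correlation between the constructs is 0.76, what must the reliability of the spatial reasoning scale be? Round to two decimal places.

0.33

r_true = r_obs / √(r_xx · r_yy) ⇒ 0.76 = 0.35 / √(0.64 · r_yy).
√(0.64 · r_yy) = 0.35 / 0.76 = 0.4605; 0.64 · r_yy = 0.2121; r_yy = 0.2121 / 0.64 ≈ 0.33.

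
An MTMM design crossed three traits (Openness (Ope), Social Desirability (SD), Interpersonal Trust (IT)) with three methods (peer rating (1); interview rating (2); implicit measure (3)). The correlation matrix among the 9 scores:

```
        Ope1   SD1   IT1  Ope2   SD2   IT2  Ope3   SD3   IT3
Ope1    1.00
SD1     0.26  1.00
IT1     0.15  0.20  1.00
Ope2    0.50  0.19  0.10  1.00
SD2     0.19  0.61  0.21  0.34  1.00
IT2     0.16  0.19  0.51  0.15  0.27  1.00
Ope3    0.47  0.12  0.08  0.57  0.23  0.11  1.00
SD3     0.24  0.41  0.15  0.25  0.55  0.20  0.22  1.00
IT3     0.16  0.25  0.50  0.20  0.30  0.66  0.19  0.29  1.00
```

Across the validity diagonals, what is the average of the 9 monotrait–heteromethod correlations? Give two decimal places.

Convergent values: 0.50, 0.47, 0.57, 0.61, 0.41, 0.55, 0.51, 0.50, 0.66; mean = 4.78/9 = 0.53.

0.53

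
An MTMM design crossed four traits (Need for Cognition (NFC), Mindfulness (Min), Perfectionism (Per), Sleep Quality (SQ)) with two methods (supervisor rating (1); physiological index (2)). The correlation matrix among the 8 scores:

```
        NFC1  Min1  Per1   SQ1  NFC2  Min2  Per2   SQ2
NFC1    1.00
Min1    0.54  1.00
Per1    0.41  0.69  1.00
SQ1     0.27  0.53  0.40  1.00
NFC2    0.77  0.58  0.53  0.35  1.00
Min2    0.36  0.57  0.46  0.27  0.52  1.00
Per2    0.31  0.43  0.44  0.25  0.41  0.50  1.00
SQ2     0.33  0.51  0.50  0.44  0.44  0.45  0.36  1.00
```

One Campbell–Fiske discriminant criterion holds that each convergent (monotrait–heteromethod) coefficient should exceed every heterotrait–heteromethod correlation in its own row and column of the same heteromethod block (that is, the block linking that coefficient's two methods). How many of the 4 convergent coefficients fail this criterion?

3

Convergent coefficients and their comparison sets:
NFC (methods 1·2): 0.77 vs {0.36, 0.58, 0.31, 0.53, 0.33, 0.35} → pass.
Min (methods 1·2): 0.57 vs {0.58, 0.36, 0.43, 0.46, 0.51, 0.27} → fail.
Per (methods 1·2): 0.44 vs {0.53, 0.31, 0.46, 0.43, 0.50, 0.25} → fail.
SQ (methods 1·2): 0.44 vs {0.35, 0.33, 0.27, 0.51, 0.25, 0.50} → fail.
3 of 4 fail.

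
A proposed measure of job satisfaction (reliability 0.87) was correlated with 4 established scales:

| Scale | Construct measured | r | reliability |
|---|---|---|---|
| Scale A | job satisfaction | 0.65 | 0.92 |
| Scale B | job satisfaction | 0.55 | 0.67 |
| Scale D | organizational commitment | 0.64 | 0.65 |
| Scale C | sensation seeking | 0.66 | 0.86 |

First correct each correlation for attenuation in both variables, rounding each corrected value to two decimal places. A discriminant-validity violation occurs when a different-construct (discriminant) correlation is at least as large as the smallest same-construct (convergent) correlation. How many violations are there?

Disattenuated r (r / √(r_scale · r_new)):
  Scale A (conv): 0.65 / √(0.92·0.87) = 0.73
  Scale B (conv): 0.55 / √(0.67·0.87) = 0.72
  Scale D (disc): 0.64 / √(0.65·0.87) = 0.85
  Scale C (disc): 0.66 / √(0.86·0.87) = 0.76
Smallest convergent = 0.72. Discriminant values: 0.85, 0.76; count ≥ 0.72 → 2.

2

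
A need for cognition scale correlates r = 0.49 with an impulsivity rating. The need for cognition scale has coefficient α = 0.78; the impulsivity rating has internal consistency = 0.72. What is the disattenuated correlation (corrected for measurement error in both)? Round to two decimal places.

0.65

r_true = r_obs / √(r_xx · r_yy) = 0.49 / √(0.78 × 0.72) = 0.49 / √0.5616 = 0.49 / 0.7494 ≈ 0.65.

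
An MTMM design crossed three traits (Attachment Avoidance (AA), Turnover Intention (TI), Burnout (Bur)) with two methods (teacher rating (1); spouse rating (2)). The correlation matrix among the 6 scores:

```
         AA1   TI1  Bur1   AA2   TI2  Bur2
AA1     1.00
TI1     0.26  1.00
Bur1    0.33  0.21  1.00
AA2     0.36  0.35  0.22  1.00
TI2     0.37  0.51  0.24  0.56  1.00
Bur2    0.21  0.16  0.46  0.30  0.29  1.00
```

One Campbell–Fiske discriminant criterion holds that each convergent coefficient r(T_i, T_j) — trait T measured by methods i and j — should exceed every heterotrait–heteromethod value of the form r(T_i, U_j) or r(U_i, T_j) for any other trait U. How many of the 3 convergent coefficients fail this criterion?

Each convergent coefficient versus the relevant comparison correlations:
AA (methods 1·2): 0.36 vs {0.37, 0.35, 0.21, 0.22} → fail.
TI (methods 1·2): 0.51 vs {0.35, 0.37, 0.16, 0.24} → pass.
Bur (methods 1·2): 0.46 vs {0.22, 0.21, 0.24, 0.16} → pass.
1 of 3 fail.

1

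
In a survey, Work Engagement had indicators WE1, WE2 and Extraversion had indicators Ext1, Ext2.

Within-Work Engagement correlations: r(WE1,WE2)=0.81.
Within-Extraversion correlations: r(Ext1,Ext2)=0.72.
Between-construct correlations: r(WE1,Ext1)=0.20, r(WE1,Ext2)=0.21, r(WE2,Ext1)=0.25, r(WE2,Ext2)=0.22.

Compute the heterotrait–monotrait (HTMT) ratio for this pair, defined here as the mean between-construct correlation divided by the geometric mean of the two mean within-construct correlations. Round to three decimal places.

Mean heterotrait r = 0.88/4 = 0.2200.
Mean within-WE = 0.81/1 = 0.8100; mean within-Ext = 0.72/1 = 0.7200.
Geometric mean = √(0.8100 × 0.7200) = 0.7637.
HTMT = 0.2200 / 0.7637 = 0.288.

0.288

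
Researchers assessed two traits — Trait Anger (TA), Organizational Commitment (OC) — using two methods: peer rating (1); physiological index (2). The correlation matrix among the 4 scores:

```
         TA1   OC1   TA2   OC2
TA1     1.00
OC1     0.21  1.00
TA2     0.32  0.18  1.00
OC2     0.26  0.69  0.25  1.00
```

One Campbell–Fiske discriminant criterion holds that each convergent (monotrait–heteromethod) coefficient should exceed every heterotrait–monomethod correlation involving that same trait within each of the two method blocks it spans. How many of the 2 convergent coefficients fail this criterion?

Each convergent coefficient versus the relevant comparison correlations:
TA (methods 1·2): 0.32 vs {0.21, 0.25} → pass.
OC (methods 1·2): 0.69 vs {0.21, 0.25} → pass.
0 of 2 fail.

0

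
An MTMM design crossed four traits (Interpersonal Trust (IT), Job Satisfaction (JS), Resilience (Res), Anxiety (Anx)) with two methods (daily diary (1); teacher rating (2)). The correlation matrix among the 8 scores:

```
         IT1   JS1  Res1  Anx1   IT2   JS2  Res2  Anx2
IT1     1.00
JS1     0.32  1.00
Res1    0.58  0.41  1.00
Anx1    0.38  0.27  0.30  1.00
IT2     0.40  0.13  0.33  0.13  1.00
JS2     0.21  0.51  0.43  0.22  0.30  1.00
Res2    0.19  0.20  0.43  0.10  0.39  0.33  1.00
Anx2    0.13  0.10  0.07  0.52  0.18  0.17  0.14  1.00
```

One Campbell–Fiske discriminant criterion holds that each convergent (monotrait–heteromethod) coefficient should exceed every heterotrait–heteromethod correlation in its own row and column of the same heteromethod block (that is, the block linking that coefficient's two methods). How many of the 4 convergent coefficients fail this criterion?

1

Convergent coefficients and their comparison sets:
IT (methods 1·2): 0.40 vs {0.21, 0.13, 0.19, 0.33, 0.13, 0.13} → pass.
JS (methods 1·2): 0.51 vs {0.13, 0.21, 0.20, 0.43, 0.10, 0.22} → pass.
Res (methods 1·2): 0.43 vs {0.33, 0.19, 0.43, 0.20, 0.07, 0.10} → fail.
Anx (methods 1·2): 0.52 vs {0.13, 0.13, 0.22, 0.10, 0.10, 0.07} → pass.
1 of 4 fail.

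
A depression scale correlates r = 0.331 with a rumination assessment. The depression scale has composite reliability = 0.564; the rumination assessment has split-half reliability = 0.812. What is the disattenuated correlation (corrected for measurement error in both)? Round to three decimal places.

r_true = r_obs / √(r_xx · r_yy) = 0.331 / √(0.564 × 0.812) = 0.331 / √0.457968 = 0.331 / 0.6767 ≈ 0.489.

0.489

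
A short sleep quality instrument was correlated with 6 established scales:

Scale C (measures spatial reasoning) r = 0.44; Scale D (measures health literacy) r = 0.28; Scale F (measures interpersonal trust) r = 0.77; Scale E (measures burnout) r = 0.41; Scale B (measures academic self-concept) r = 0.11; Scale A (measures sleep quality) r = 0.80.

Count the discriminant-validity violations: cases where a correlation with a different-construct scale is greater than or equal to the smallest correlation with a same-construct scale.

0

Convergent (same construct = sleep quality): Scale A.
Smallest convergent = 0.80. Discriminant values: 0.44, 0.28, 0.77, 0.41, 0.11; count ≥ 0.80 → 0.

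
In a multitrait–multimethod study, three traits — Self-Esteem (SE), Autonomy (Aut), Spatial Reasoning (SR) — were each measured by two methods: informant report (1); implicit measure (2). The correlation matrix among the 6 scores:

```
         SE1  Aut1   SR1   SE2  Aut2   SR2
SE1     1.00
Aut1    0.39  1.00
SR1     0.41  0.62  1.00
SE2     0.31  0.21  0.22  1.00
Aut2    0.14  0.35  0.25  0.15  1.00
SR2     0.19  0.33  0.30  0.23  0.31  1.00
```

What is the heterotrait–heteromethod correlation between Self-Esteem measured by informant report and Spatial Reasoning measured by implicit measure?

0.19

Different traits and methods: r(SE1, SR2) = 0.19.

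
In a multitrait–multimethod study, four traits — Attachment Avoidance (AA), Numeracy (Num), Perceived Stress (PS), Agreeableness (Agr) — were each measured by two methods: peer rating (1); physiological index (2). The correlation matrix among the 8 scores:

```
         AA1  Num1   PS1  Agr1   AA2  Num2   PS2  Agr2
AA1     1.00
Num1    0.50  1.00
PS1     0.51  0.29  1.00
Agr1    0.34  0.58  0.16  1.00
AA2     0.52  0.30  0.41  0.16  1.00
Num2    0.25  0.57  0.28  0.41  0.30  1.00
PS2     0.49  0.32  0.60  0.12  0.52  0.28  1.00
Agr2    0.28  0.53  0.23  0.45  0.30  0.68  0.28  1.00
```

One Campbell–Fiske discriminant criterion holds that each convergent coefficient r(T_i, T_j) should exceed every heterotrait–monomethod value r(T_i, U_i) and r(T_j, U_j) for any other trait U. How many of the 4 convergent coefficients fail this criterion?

Each convergent coefficient versus the relevant comparison correlations:
AA (methods 1·2): 0.52 vs {0.50, 0.30, 0.51, 0.52, 0.34, 0.30} → fail.
Num (methods 1·2): 0.57 vs {0.50, 0.30, 0.29, 0.28, 0.58, 0.68} → fail.
PS (methods 1·2): 0.60 vs {0.51, 0.52, 0.29, 0.28, 0.16, 0.28} → pass.
Agr (methods 1·2): 0.45 vs {0.34, 0.30, 0.58, 0.68, 0.16, 0.28} → fail.
3 of 4 fail.

3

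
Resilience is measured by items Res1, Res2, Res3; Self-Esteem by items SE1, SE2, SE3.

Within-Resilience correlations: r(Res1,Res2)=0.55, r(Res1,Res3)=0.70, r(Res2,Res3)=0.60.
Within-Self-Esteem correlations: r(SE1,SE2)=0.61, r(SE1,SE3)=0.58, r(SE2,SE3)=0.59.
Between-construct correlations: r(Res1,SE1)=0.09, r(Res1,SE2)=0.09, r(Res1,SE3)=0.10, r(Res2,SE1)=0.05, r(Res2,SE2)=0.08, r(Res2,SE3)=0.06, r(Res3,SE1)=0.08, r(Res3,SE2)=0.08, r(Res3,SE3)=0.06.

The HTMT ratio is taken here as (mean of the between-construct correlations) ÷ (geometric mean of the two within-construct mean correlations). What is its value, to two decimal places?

Between-construct mean = 0.69/9 = 0.0767.
Mean within-Res = 1.85/3 = 0.6167; mean within-SE = 1.78/3 = 0.5933.
Geometric mean = √(0.6167 × 0.5933) = 0.6049.
HTMT = 0.0767 / 0.6049 = 0.13.

0.13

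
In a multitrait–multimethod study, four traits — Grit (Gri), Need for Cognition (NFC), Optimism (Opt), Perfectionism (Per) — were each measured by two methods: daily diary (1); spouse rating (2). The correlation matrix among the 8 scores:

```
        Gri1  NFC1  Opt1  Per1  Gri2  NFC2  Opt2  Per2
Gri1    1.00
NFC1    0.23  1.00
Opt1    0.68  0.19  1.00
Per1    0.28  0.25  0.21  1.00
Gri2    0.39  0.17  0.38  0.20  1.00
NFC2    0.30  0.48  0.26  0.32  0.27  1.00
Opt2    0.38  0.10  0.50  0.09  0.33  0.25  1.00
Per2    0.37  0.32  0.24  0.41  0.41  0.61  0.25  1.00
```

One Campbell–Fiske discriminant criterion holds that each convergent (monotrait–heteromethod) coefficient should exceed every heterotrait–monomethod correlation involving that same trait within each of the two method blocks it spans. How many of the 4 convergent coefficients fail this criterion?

4

Checking each validity diagonal entry against its comparison values:
Gri (methods 1·2): 0.39 vs {0.23, 0.27, 0.68, 0.33, 0.28, 0.41} → fail.
NFC (methods 1·2): 0.48 vs {0.23, 0.27, 0.19, 0.25, 0.25, 0.61} → fail.
Opt (methods 1·2): 0.50 vs {0.68, 0.33, 0.19, 0.25, 0.21, 0.25} → fail.
Per (methods 1·2): 0.41 vs {0.28, 0.41, 0.25, 0.61, 0.21, 0.25} → fail.
4 of 4 fail.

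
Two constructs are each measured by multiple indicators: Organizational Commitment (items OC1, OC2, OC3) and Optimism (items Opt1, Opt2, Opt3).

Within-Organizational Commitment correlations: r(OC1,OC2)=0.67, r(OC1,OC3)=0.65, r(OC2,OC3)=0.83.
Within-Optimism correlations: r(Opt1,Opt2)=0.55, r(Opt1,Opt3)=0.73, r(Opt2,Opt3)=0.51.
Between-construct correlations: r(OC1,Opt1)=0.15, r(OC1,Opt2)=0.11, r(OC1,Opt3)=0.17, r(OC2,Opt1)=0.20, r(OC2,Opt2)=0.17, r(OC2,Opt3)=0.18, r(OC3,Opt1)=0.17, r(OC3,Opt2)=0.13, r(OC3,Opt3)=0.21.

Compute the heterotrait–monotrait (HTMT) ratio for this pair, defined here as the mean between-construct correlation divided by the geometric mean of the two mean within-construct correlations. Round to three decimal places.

0.253

Mean heterotrait r = 1.49/9 = 0.1656.
Mean within-OC = 2.15/3 = 0.7167; mean within-Opt = 1.79/3 = 0.5967.
Geometric mean = √(0.7167 × 0.5967) = 0.6540.
HTMT = 0.1656 / 0.6540 = 0.253.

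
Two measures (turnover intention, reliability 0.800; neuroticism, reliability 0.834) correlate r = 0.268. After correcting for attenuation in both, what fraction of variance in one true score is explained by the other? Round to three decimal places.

0.108

Disattenuated r = 0.268 / √(0.800 × 0.834) = 0.268 / 0.8168 = 0.3281.
Shared true-score variance = 0.3281² = 0.1076 ≈ 0.108.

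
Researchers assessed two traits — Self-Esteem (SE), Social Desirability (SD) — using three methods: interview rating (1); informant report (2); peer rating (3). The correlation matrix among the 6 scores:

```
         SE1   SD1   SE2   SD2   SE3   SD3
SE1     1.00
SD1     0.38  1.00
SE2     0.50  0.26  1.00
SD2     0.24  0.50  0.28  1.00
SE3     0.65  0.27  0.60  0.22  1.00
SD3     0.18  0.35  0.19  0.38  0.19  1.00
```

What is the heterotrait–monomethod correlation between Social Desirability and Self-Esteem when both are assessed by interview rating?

0.38

Different traits, same method: r(SD1, SE1) = 0.38.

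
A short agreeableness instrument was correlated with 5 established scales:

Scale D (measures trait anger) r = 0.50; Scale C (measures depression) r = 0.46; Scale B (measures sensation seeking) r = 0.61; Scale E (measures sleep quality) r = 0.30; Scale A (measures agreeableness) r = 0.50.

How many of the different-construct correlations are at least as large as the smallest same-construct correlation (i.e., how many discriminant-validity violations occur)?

Convergent (same construct = agreeableness): Scale A.
Smallest convergent = 0.50. Discriminant values: 0.50, 0.46, 0.61, 0.30; count ≥ 0.50 → 2.

2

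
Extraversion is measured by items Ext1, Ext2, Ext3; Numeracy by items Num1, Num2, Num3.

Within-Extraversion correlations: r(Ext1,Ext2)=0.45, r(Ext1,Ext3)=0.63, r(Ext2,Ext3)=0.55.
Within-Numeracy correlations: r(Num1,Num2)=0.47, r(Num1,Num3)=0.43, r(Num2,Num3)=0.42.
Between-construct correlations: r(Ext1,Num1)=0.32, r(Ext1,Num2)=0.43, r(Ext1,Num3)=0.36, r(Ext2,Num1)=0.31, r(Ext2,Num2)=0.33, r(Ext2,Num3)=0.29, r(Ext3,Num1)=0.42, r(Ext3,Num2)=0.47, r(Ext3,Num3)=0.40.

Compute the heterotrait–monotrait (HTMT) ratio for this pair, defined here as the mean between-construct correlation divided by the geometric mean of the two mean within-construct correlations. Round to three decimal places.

0.757

Mean heterotrait r = 3.33/9 = 0.3700.
Mean within-Ext = 1.63/3 = 0.5433; mean within-Num = 1.32/3 = 0.4400.
Geometric mean = √(0.5433 × 0.4400) = 0.4889.
HTMT = 0.3700 / 0.4889 = 0.757.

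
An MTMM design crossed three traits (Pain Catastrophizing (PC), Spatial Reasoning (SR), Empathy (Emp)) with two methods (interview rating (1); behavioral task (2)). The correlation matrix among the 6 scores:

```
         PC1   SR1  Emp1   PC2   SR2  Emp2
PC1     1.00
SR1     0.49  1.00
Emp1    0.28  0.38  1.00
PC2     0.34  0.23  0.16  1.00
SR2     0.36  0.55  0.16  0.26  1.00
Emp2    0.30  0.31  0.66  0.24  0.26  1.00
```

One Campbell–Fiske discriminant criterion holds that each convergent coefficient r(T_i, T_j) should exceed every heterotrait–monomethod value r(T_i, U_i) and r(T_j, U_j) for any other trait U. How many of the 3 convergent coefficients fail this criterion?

1

Convergent coefficients and their comparison sets:
PC (methods 1·2): 0.34 vs {0.49, 0.26, 0.28, 0.24} → fail.
SR (methods 1·2): 0.55 vs {0.49, 0.26, 0.38, 0.26} → pass.
Emp (methods 1·2): 0.66 vs {0.28, 0.24, 0.38, 0.26} → pass.
1 of 3 fail.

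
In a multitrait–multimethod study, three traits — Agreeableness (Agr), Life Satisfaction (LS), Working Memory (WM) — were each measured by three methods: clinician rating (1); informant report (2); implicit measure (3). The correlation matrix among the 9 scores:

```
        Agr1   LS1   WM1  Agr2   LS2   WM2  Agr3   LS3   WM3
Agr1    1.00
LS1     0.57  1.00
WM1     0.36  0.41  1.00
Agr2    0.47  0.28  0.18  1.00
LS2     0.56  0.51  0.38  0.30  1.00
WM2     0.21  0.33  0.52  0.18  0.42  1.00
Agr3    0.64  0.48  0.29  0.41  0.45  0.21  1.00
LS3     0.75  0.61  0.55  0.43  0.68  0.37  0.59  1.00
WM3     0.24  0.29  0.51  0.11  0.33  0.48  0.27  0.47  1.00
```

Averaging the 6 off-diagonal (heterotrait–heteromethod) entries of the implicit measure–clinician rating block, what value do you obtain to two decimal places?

HTHM values (method 3 × method 1): 0.48, 0.29, 0.75, 0.55, 0.24, 0.29; mean = 2.60/6 = 0.43.

0.43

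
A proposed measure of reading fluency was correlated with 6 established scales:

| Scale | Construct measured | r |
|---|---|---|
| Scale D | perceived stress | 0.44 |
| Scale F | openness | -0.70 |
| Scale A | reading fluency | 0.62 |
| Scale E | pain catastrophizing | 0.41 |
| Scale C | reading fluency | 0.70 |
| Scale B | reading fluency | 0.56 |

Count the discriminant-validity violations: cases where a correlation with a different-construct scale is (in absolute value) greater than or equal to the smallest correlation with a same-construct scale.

1

Convergent (same construct = reading fluency): Scale A, Scale C, Scale B.
Smallest convergent = 0.56. Discriminant |r|: 0.44, 0.70, 0.41; count ≥ 0.56 → 1.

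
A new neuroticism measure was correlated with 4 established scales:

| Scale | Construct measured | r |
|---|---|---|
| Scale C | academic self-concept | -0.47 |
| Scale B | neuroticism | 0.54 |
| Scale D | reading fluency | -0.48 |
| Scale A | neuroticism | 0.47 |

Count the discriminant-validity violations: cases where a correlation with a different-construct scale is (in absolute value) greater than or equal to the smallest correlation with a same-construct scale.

Convergent (same construct = neuroticism): Scale B, Scale A.
Smallest convergent = 0.47. Discriminant |r|: 0.47, 0.48; count ≥ 0.47 → 2.

2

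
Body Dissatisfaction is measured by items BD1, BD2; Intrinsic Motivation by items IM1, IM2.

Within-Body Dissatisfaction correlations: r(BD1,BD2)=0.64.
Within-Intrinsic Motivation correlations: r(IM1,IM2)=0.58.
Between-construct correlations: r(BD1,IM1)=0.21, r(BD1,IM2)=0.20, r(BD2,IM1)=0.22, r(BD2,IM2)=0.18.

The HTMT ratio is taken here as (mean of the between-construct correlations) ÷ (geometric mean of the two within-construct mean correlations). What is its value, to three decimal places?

0.332

Between-construct mean = 0.81/4 = 0.2025.
Mean within-BD = 0.64/1 = 0.6400; mean within-IM = 0.58/1 = 0.5800.
Geometric mean = √(0.6400 × 0.5800) = 0.6093.
HTMT = 0.2025 / 0.6093 = 0.332.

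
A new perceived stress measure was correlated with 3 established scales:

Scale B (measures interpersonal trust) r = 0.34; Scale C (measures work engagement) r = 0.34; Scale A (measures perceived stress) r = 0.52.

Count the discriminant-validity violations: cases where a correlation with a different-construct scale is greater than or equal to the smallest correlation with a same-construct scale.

0

Convergent (same construct = perceived stress): Scale A.
Smallest convergent = 0.52. Discriminant values: 0.34, 0.34; count ≥ 0.52 → 0.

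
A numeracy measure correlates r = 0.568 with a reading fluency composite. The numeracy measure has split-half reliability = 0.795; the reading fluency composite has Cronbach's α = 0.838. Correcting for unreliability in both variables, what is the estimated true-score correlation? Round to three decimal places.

0.696

r_true = r_obs / √(r_xx · r_yy) = 0.568 / √(0.795 × 0.838) = 0.568 / √0.666210 = 0.568 / 0.8162 ≈ 0.696.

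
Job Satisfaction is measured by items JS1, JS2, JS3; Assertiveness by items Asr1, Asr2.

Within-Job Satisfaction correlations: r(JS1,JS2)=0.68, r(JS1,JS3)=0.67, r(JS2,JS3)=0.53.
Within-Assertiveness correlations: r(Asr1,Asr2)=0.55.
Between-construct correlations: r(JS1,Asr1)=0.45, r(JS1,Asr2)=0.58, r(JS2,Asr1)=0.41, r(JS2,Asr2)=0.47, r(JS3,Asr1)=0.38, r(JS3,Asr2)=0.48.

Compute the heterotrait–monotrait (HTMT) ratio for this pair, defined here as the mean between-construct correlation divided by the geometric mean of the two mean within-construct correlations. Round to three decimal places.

Mean heterotrait r = 2.77/6 = 0.4617.
Mean within-JS = 1.88/3 = 0.6267; mean within-Asr = 0.55/1 = 0.5500.
Geometric mean = √(0.6267 × 0.5500) = 0.5871.
HTMT = 0.4617 / 0.5871 = 0.786.

0.786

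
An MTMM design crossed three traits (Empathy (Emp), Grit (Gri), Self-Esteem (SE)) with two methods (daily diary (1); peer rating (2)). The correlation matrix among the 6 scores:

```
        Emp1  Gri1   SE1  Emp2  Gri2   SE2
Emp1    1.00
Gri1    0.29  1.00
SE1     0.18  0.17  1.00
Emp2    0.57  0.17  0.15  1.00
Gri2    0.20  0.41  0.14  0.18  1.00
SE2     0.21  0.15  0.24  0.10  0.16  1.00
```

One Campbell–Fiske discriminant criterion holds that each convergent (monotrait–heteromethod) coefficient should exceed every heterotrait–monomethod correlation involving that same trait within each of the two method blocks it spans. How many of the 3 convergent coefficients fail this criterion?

0

Checking each validity diagonal entry against its comparison values:
Emp (methods 1·2): 0.57 vs {0.29, 0.18, 0.18, 0.10} → pass.
Gri (methods 1·2): 0.41 vs {0.29, 0.18, 0.17, 0.16} → pass.
SE (methods 1·2): 0.24 vs {0.18, 0.10, 0.17, 0.16} → pass.
0 of 3 fail.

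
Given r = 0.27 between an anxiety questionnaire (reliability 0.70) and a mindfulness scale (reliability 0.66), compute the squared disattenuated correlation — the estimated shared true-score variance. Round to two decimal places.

0.16

Disattenuated r = 0.27 / √(0.70 × 0.66) = 0.27 / 0.6797 = 0.3972.
Shared true-score variance = 0.3972² = 0.1578 ≈ 0.16.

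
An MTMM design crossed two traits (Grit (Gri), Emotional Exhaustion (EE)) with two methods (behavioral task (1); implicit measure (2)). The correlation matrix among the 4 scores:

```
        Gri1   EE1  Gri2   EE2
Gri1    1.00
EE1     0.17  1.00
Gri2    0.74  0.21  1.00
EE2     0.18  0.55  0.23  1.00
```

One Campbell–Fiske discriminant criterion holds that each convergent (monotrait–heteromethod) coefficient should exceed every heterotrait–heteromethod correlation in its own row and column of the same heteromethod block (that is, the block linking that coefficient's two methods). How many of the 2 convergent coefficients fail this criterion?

Each convergent coefficient versus the relevant comparison correlations:
Gri (methods 1·2): 0.74 vs {0.18, 0.21} → pass.
EE (methods 1·2): 0.55 vs {0.21, 0.18} → pass.
0 of 2 fail.

0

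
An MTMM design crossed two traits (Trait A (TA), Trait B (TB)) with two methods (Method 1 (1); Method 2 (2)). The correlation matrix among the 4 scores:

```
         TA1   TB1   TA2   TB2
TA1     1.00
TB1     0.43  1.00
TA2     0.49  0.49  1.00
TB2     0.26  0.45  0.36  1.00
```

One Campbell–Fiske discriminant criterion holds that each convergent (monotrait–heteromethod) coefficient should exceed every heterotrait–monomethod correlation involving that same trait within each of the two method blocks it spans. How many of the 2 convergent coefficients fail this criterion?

0

Each convergent coefficient versus the relevant comparison correlations:
TA (methods 1·2): 0.49 vs {0.43, 0.36} → pass.
TB (methods 1·2): 0.45 vs {0.43, 0.36} → pass.
0 of 2 fail.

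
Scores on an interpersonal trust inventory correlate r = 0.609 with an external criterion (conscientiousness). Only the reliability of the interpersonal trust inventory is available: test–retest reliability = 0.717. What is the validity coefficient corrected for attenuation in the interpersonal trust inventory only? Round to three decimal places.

Single correction: r_c = r_obs / √r_xx = 0.609 / √0.717 = 0.609 / 0.8468 ≈ 0.719.

0.719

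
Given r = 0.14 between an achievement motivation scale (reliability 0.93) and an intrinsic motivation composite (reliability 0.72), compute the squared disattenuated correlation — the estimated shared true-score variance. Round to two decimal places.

0.03

Disattenuated r = 0.14 / √(0.93 × 0.72) = 0.14 / 0.8183 = 0.1711.
Shared true-score variance = 0.1711² = 0.0293 ≈ 0.03.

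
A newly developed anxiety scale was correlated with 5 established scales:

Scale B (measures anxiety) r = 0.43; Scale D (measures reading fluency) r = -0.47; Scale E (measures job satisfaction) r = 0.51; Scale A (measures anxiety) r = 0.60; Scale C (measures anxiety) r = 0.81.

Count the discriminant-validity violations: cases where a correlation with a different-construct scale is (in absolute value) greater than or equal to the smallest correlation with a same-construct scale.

2

Convergent (same construct = anxiety): Scale B, Scale A, Scale C.
Smallest convergent = 0.43. Discriminant |r|: 0.47, 0.51; count ≥ 0.43 → 2.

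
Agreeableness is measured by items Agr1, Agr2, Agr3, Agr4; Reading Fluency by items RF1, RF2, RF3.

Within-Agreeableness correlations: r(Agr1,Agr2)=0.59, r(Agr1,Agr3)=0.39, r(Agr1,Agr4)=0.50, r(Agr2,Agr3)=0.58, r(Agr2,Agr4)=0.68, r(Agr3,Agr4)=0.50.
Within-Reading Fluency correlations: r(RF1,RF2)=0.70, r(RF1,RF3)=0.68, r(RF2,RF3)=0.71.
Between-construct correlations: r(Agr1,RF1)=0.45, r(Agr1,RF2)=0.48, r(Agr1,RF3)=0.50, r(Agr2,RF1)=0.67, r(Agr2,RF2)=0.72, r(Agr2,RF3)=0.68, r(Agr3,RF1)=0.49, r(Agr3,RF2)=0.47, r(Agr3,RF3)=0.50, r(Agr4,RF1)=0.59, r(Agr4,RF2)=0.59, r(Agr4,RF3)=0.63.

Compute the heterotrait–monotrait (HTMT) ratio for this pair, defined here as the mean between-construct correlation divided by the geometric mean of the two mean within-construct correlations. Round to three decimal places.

Between-construct mean = 6.77/12 = 0.5642.
Mean within-Agr = 3.24/6 = 0.5400; mean within-RF = 2.09/3 = 0.6967.
Geometric mean = √(0.5400 × 0.6967) = 0.6134.
HTMT = 0.5642 / 0.6134 = 0.920.

0.920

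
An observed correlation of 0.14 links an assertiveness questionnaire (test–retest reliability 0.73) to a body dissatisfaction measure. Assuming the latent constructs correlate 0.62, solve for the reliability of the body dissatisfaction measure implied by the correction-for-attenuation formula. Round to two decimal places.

0.07

r_true = r_obs / √(r_xx · r_yy) ⇒ 0.62 = 0.14 / √(0.73 · r_yy).
√(0.73 · r_yy) = 0.14 / 0.62 = 0.2258; 0.73 · r_yy = 0.0510; r_yy = 0.0510 / 0.73 ≈ 0.07.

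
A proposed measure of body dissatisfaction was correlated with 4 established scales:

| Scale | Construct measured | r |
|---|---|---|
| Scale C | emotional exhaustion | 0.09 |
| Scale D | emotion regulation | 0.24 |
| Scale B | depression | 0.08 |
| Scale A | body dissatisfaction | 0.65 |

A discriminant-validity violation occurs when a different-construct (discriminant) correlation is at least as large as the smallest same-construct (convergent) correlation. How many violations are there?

Convergent (same construct = body dissatisfaction): Scale A.
Smallest convergent = 0.65. Discriminant values: 0.09, 0.24, 0.08; count ≥ 0.65 → 0.

0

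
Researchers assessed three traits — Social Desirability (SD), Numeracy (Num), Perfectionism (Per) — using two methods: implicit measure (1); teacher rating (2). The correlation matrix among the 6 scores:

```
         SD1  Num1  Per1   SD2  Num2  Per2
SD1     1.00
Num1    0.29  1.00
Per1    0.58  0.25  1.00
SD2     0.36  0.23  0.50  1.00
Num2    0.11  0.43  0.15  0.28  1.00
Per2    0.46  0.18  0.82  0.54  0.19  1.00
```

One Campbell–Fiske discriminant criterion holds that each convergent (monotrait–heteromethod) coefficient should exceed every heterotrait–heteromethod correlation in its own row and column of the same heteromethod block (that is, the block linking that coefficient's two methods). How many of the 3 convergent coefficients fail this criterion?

Each convergent coefficient versus the relevant comparison correlations:
SD (methods 1·2): 0.36 vs {0.11, 0.23, 0.46, 0.50} → fail.
Num (methods 1·2): 0.43 vs {0.23, 0.11, 0.18, 0.15} → pass.
Per (methods 1·2): 0.82 vs {0.50, 0.46, 0.15, 0.18} → pass.
1 of 3 fail.

1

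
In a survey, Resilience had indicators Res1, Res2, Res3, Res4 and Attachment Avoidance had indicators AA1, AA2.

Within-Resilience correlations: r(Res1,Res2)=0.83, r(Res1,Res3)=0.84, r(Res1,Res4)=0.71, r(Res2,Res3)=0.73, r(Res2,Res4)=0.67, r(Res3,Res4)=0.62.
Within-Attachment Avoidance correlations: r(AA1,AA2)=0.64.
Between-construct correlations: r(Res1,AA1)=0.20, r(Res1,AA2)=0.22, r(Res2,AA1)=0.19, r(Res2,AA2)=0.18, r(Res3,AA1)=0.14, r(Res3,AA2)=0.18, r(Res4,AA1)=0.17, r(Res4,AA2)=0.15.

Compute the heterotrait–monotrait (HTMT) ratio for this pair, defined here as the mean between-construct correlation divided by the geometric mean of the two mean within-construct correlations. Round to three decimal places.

0.261

Between-construct mean = 1.43/8 = 0.1788.
Mean within-Res = 4.40/6 = 0.7333; mean within-AA = 0.64/1 = 0.6400.
Geometric mean = √(0.7333 × 0.6400) = 0.6851.
HTMT = 0.1788 / 0.6851 = 0.261.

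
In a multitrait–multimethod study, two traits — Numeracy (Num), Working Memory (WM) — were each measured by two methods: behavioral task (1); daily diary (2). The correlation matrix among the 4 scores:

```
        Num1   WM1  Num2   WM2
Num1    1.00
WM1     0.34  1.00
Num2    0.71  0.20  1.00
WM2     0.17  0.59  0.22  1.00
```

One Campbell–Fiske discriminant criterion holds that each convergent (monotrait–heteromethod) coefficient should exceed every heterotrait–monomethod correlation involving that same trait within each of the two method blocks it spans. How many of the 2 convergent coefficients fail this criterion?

Convergent coefficients and their comparison sets:
Num (methods 1·2): 0.71 vs {0.34, 0.22} → pass.
WM (methods 1·2): 0.59 vs {0.34, 0.22} → pass.
0 of 2 fail.

0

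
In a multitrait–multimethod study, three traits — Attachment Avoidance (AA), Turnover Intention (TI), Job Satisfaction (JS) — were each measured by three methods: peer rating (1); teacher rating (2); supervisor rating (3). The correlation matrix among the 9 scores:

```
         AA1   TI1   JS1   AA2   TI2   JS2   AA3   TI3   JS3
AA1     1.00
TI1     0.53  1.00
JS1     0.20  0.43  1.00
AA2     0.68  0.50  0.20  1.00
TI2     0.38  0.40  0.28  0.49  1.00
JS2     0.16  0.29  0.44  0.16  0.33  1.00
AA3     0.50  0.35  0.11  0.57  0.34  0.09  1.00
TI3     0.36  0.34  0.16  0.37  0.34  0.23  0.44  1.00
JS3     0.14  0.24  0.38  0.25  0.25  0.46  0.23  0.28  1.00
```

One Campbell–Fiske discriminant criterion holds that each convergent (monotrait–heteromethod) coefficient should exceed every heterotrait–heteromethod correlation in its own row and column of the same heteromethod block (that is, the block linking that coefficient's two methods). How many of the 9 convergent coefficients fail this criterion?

Each convergent coefficient versus the relevant comparison correlations:
AA (methods 1·2): 0.68 vs {0.38, 0.50, 0.16, 0.20} → pass.
AA (methods 1·3): 0.50 vs {0.36, 0.35, 0.14, 0.11} → pass.
AA (methods 2·3): 0.57 vs {0.37, 0.34, 0.25, 0.09} → pass.
TI (methods 1·2): 0.40 vs {0.50, 0.38, 0.29, 0.28} → fail.
TI (methods 1·3): 0.34 vs {0.35, 0.36, 0.24, 0.16} → fail.
TI (methods 2·3): 0.34 vs {0.34, 0.37, 0.25, 0.23} → fail.
JS (methods 1·2): 0.44 vs {0.20, 0.16, 0.28, 0.29} → pass.
JS (methods 1·3): 0.38 vs {0.11, 0.14, 0.16, 0.24} → pass.
JS (methods 2·3): 0.46 vs {0.09, 0.25, 0.23, 0.25} → pass.
3 of 9 fail.

3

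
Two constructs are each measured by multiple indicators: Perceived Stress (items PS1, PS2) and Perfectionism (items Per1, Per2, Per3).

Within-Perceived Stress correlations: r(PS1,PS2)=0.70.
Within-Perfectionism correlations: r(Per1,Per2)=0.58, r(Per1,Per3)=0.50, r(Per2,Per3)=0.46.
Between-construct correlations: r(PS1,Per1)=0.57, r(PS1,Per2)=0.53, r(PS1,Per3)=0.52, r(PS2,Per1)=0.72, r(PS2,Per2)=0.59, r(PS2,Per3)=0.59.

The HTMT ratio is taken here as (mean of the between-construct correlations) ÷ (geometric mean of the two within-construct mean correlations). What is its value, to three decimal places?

Mean between = 3.52/6 = 0.5867.
Mean within-PS = 0.70/1 = 0.7000; mean within-Per = 1.54/3 = 0.5133.
Geometric mean = √(0.7000 × 0.5133) = 0.5994.
HTMT = 0.5867 / 0.5994 = 0.979.

0.979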